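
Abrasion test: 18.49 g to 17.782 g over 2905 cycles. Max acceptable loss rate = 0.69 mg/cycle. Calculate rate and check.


Rate = 0.244 mg/cycle
Passes: Yes


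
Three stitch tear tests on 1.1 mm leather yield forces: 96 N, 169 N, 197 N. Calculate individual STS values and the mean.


STS1 = 87.3 N/mm
STS2 = 153.6 N/mm
STS3 = 179.1 N/mm
Mean = 140.0 N/mm

STS1 = 96 / 1.1 = 87.3 N/mm
STS2 = 169 / 1.1 = 153.6 N/mm
STS3 = 197 / 1.1 = 179.1 N/mm
Mean = (87.3 + 153.6 + 179.1) / 3 = 140.0 N/mm


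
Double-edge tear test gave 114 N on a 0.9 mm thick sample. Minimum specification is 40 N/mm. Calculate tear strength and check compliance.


Tear strength = 126.7 N/mm
Compliant: Yes


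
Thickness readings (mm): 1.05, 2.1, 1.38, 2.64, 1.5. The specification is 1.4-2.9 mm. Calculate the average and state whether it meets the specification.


Average = 1.73 mm
Within specification: Yes

Sum = 8.67
Average = 8.67 / 5 = 1.73 mm
Specification range: 1.4 to 2.9 mm
Within spec: Yes


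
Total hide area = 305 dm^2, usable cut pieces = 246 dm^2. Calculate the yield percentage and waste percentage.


Yield = 80.7%
Waste = 19.3%

Yield = 246 / 305 x 100 = 80.7%
Waste = 305 - 246 = 59 dm^2
Waste% = 100 - 80.7 = 19.3%


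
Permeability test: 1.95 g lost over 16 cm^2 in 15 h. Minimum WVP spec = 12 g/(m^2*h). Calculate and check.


WVP = 81.25 g/(m^2*h)
Meets specification: Yes

WVP = 1.95 / (16 x 15) x 10000 = 81.25 g/(m^2*h)
Minimum: 12 g/(m^2*h)
Meets spec: Yes


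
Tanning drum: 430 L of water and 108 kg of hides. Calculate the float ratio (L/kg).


4.0

Float ratio = water / hide weight
Ratio = 430 / 108 = 4.0


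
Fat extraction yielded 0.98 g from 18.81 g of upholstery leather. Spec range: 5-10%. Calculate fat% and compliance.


Fat% = 0.98 / 18.81 x 100 = 5.2%
Spec range: 5-10%
Compliant: Yes


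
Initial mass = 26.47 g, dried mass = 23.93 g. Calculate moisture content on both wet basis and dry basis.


Wet basis = 9.6%
Dry basis = 10.6%


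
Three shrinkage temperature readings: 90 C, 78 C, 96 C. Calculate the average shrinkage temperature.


Average = (90 + 78 + 96) / 3
Average = 264 / 3 = 88.0 C


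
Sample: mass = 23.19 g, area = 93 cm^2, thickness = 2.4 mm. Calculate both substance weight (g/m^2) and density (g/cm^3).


Substance weight = 2493.5 g/m^2
Density = 1.039 g/cm^3


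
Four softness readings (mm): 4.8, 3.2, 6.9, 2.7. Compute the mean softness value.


4.40 mm

Sum = 4.8 + 3.2 + 6.9 + 2.7
Mean = 17.6 / 4 = 4.40 mm


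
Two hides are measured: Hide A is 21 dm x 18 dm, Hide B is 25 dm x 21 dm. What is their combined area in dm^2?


Hide A area = 21 x 18 = 378 dm^2
Hide B area = 25 x 21 = 525 dm^2
Total = 378 + 525 = 903 dm^2


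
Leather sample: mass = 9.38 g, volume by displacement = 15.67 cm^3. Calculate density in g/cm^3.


0.599 g/cm^3

Density = mass / volume
Density = 9.38 / 15.67 = 0.599 g/cm^3


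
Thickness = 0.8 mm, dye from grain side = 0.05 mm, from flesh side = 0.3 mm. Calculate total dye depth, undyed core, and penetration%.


Total dyed = 0.35 mm
Undyed core = 0.45 mm
Penetration = 43.8%

Total dyed = 0.05 + 0.3 = 0.35 mm
Undyed core = 0.8 - 0.35 = 0.45 mm
Penetration = 0.35 / 0.8 x 100 = 43.8%


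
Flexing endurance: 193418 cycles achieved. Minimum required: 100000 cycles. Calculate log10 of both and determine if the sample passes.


log10(193418) = 5.29
log10(100000) = 5.00
Passes: Yes


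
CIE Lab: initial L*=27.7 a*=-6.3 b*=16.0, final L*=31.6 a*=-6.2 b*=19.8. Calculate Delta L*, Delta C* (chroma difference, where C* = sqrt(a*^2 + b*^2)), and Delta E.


Delta L* = 3.9
Delta C* = 3.55
Delta E = 5.45

Delta L* = 31.6 - 27.7 = 3.9
C1* = sqrt((-6.3)^2 + (16.0)^2) = 17.196
C2* = sqrt((-6.2)^2 + (19.8)^2) = 20.748
Delta C* = 20.748 - 17.196 = 3.55
Delta E = sqrt((3.9)^2 + (0.1)^2 + (3.8)^2) = 5.45


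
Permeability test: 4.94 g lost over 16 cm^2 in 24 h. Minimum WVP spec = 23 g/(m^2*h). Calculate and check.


WVP = 128.65 g/(m^2*h)
Meets specification: Yes


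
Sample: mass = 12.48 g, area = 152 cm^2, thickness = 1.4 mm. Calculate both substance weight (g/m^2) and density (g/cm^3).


Substance weight = 821.1 g/m^2
Density = 0.586 g/cm^3


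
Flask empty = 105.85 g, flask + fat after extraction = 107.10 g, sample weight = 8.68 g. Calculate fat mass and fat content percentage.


Fat mass = 1.25 g
Fat content = 14.4%

Fat mass = 107.10 - 105.85 = 1.25 g
Fat% = 1.25 / 8.68 x 100 = 14.4%


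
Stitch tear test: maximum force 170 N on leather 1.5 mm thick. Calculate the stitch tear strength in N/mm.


113.3 N/mm

Stitch tear strength = force / thickness
STS = 170 / 1.5 = 113.3 N/mm


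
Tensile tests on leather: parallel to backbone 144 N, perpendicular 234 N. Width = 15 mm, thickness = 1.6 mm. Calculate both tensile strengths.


Area = 15 x 1.6 = 24.0 mm^2
TS (parallel) = 144 / 24.0 = 6.00 N/mm^2
TS (perpendicular) = 234 / 24.0 = 9.75 N/mm^2


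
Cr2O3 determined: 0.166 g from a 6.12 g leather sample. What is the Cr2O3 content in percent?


Cr2O3% = 0.166 / 6.12 x 100
Cr2O3% = 2.71%


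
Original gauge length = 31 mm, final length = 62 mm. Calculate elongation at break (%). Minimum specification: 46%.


Extension = 62 - 31 = 31 mm
Elongation = 31 / 31 x 100 = 100.0%
Minimum required: 46%
Meets specification: Yes


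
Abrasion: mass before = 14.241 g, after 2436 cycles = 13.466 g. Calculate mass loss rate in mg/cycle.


0.318 mg/cycle

Mass loss = 14.241 - 13.466 = 0.775 g
Rate = 0.775 / 2436 x 1000 = 0.318 mg/cycle


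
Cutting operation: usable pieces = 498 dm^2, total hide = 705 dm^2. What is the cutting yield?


70.6%


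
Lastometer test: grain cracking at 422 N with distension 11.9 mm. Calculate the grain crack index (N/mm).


Grain crack index = force / distension
Index = 422 / 11.9 = 35.5 N/mm


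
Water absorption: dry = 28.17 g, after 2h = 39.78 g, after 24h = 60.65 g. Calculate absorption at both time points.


2h absorption = 41.2%
24h absorption = 115.3%


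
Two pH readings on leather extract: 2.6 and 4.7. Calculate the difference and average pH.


Difference = |2.6 - 4.7| = 2.1
Average = (2.6 + 4.7) / 2 = 3.65


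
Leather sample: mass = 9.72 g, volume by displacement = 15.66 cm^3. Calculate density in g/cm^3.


0.621 g/cm^3


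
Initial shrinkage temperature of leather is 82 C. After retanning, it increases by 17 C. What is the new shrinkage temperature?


New Ts = 82 + 17 = 99 C


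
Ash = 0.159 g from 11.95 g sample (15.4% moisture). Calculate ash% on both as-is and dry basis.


As-is ash = 1.33%
Dry-basis ash = 1.57%


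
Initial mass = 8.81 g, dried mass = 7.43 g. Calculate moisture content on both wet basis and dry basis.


Moisture lost = 8.81 - 7.43 = 1.38 g
Wet basis MC = 1.38 / 8.81 x 100 = 15.7%
Dry basis MC = 1.38 / 7.43 x 100 = 18.6%


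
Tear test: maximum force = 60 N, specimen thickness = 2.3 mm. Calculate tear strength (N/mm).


26.1 N/mm


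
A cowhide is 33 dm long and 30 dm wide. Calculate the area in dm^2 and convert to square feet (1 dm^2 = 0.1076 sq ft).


990 dm^2
106.52 sq ft


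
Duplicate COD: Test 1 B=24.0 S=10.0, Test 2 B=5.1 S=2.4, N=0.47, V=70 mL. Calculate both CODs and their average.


COD1 = (24.0 - 10.0) x 0.47 x 8000 / 70 = 752.0 mg/L
COD2 = (5.1 - 2.4) x 0.47 x 8000 / 70 = 145.0 mg/L
Average = (752.0 + 145.0) / 2 = 448.5 mg/L


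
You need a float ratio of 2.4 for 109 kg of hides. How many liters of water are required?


261.6 L


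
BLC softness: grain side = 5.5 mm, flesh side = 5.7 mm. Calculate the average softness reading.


5.60 mm

Average = (5.5 + 5.7) / 2
Average = 5.60 mm


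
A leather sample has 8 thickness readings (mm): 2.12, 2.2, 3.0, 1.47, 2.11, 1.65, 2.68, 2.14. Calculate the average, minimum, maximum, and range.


Sum = 17.37
Average = 17.37 / 8 = 2.17 mm
Minimum = 1.47 mm
Maximum = 3.0 mm
Range = 3.0 - 1.47 = 1.53 mm


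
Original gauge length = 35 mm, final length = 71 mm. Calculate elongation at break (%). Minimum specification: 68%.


Elongation = 102.9%
Meets spec: Yes

Extension = 71 - 35 = 36 mm
Elongation = 36 / 35 x 100 = 102.9%
Minimum required: 68%
Meets specification: Yes


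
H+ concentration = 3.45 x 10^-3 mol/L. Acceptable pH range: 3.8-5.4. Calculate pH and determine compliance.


pH = -log10(3.45 x 10^-3) = 2.46
Range: 3.8 to 5.4
Compliant: No


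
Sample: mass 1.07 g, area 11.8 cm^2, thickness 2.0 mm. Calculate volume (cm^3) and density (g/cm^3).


Volume = 2.360 cm^3
Density = 0.453 g/cm^3

Thickness in cm = 2.0 / 10 = 0.20 cm
Volume = 11.8 x 0.20 = 2.360 cm^3
Density = 1.07 / 2.360 = 0.453 g/cm^3


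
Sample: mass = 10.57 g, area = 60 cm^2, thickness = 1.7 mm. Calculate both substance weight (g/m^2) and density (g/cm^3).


Substance weight = 1761.7 g/m^2
Density = 1.036 g/cm^3

SW = 10.57 / 60 x 10000 = 1761.7 g/m^2
Volume = 60 x 1.7 / 10 = 10.20 cm^3
Density = 10.57 / 10.20 = 1.036 g/cm^3


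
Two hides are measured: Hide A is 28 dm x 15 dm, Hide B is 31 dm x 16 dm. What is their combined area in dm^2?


916 dm^2


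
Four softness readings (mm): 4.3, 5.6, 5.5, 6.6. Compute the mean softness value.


Sum = 4.3 + 5.6 + 5.5 + 6.6
Mean = 22.0 / 4 = 5.50 mm


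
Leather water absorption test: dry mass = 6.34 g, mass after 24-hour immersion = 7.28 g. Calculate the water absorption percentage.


14.8%

Water absorbed = 7.28 - 6.34 = 0.94 g
WA% = 0.94 / 6.34 x 100 = 14.8%


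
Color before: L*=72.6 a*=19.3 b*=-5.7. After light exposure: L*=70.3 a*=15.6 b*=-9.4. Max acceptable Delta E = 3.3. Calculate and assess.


dL = -2.3, da = -3.7, db = -3.7
dE = sqrt((-2.3)^2 + (-3.7)^2 + (-3.7)^2) = 5.72
Max = 3.3
Passes: No


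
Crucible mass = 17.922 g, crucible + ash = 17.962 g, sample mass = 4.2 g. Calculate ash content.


Ash mass = 0.040 g
Ash content = 0.95%

Ash mass = 17.962 - 17.922 = 0.040 g
Ash% = 0.040 / 4.2 x 100 = 0.95%


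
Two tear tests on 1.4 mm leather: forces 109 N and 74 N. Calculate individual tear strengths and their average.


Tear 1 = 109 / 1.4 = 77.9 N/mm
Tear 2 = 74 / 1.4 = 52.9 N/mm
Average = (77.9 + 52.9) / 2 = 65.4 N/mm


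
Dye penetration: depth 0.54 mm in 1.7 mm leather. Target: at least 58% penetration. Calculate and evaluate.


Penetration = 0.54 / 1.7 x 100 = 31.8%
Target: 58%
Meets target: No


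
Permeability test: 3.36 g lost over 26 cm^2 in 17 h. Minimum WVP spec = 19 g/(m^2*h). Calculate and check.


WVP = 3.36 / (26 x 17) x 10000 = 76.02 g/(m^2*h)
Minimum: 19 g/(m^2*h)
Meets spec: Yes


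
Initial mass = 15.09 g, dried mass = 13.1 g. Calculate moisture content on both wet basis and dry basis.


Wet basis = 13.2%
Dry basis = 15.2%

Moisture lost = 15.09 - 13.1 = 1.99 g
Wet basis MC = 1.99 / 15.09 x 100 = 13.2%
Dry basis MC = 1.99 / 13.1 x 100 = 15.2%


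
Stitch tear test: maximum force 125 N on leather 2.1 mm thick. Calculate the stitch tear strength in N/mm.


Stitch tear strength = force / thickness
STS = 125 / 2.1 = 59.5 N/mm


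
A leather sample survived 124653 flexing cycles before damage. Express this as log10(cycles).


log10(124653) = 5.10


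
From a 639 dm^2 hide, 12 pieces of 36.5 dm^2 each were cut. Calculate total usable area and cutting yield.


Total usable = 12 x 36.5 = 438.0 dm^2
Yield = 438.0 / 639 x 100 = 68.5%


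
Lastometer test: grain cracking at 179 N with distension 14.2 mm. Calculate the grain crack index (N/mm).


Grain crack index = force / distension
Index = 179 / 14.2 = 12.6 N/mm


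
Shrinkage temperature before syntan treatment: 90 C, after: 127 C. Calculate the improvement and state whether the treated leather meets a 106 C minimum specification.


Improvement = 37 C
Meets 106 C spec: Yes


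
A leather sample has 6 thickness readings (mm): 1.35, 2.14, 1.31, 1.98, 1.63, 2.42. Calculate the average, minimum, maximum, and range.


Sum = 10.83
Average = 10.83 / 6 = 1.81 mm
Minimum = 1.31 mm
Maximum = 2.42 mm
Range = 2.42 - 1.31 = 1.11 mm


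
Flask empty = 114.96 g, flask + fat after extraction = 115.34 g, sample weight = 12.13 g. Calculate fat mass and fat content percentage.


Fat mass = 115.34 - 114.96 = 0.38 g
Fat% = 0.38 / 12.13 x 100 = 3.1%


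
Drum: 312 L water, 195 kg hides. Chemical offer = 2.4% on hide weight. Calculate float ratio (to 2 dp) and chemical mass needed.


Float ratio = 312 / 195 = 1.60
Chemical = 195 x 2.4 / 100 = 4.68 kg


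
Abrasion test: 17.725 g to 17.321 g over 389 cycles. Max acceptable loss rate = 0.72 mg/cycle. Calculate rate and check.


Rate = 1.039 mg/cycle
Passes: No

Loss = 17.725 - 17.321 = 0.404 g
Rate = 0.404 g / 389 cycles x 1000 = 1.039 mg/cycle
Max = 0.72 mg/cycle
Passes: No


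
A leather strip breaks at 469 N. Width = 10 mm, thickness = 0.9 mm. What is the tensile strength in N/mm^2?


Cross-sectional area = 10 x 0.9 = 9.0 mm^2
Tensile strength = 469 / 9.0 = 52.11 N/mm^2


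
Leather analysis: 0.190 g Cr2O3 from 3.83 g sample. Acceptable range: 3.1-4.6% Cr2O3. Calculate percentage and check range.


Cr2O3% = 0.190 / 3.83 x 100 = 4.96%
Acceptable range: 3.1 to 4.6%
Within range: No


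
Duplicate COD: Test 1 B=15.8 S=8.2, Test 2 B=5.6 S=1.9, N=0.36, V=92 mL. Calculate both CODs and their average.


COD1 = (15.8 - 8.2) x 0.36 x 8000 / 92 = 237.9 mg/L
COD2 = (5.6 - 1.9) x 0.36 x 8000 / 92 = 115.8 mg/L
Average = (237.9 + 115.8) / 2 = 176.9 mg/L


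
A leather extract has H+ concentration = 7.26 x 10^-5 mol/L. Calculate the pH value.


pH = -log10[H+]
pH = -log10(7.26 x 10^-5) = 4.14


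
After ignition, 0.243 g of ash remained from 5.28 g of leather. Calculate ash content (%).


Ash% = 0.243 / 5.28 x 100
Ash% = 4.60%


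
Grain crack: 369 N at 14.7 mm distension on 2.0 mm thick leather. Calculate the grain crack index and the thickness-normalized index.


Crack index = 25.1 N/mm
Normalized index = 12.6 N/mm per mm

Crack index = 369 / 14.7 = 25.1 N/mm
Normalized = 25.1 / 2.0 = 12.6 N/mm per mm


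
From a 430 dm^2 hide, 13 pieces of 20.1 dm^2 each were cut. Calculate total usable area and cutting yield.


Usable area = 261.3 dm^2
Yield = 60.8%

Total usable = 13 x 20.1 = 261.3 dm^2
Yield = 261.3 / 430 x 100 = 60.8%


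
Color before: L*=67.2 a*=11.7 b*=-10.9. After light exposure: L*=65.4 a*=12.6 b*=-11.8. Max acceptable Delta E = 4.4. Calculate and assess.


Delta E = 2.20
Passes: Yes

dL = -1.8, da = 0.9, db = -0.9
dE = sqrt((-1.8)^2 + (0.9)^2 + (-0.9)^2) = 2.20
Max = 4.4
Passes: Yes


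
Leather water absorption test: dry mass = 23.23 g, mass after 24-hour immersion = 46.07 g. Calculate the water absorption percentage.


Water absorbed = 46.07 - 23.23 = 22.84 g
WA% = 22.84 / 23.23 x 100 = 98.3%


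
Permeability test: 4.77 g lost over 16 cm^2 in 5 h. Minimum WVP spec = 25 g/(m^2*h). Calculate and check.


WVP = 596.25 g/(m^2*h)
Meets specification: Yes

WVP = 4.77 / (16 x 5) x 10000 = 596.25 g/(m^2*h)
Minimum: 25 g/(m^2*h)
Meets spec: Yes


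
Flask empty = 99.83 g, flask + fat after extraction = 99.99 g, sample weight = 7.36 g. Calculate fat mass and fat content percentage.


Fat mass = 99.99 - 99.83 = 0.16 g
Fat% = 0.16 / 7.36 x 100 = 2.2%


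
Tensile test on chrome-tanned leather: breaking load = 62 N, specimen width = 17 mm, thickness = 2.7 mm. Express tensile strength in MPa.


Cross-section = 17 x 2.7 = 45.9 mm^2
TS = 62 / 45.9 = 1.35 MPa
(1 N/mm^2 = 1 MPa)


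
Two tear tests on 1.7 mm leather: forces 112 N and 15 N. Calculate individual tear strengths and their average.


Tear 1 = 112 / 1.7 = 65.9 N/mm
Tear 2 = 15 / 1.7 = 8.8 N/mm
Average = (65.9 + 8.8) / 2 = 37.4 N/mm


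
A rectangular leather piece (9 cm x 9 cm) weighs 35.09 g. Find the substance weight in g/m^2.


Area = 9 x 9 = 81 cm^2
SW = 35.09 / 81 x 10000 = 4332.1 g/m^2


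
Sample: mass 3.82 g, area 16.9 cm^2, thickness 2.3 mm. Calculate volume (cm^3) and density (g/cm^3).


Thickness in cm = 2.3 / 10 = 0.23 cm
Volume = 16.9 x 0.23 = 3.887 cm^3
Density = 3.82 / 3.887 = 0.983 g/cm^3


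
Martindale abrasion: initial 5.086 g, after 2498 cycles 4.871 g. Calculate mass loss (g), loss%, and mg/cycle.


Mass loss = 0.215 g
Loss = 4.23%
Rate = 0.086 mg/cycle

Loss = 5.086 - 4.871 = 0.215 g
Loss% = 0.215 / 5.086 x 100 = 4.23%
Rate = 0.215 / 2498 x 1000 = 0.086 mg/cycle


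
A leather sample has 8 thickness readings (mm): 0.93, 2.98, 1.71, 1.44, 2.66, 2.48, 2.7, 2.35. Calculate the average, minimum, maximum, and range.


Sum = 17.25
Average = 17.25 / 8 = 2.16 mm
Minimum = 0.93 mm
Maximum = 2.98 mm
Range = 2.98 - 0.93 = 2.05 mm


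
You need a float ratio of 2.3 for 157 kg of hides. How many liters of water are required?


Water = hide weight x target ratio
Water = 157 x 2.3 = 361.1 L


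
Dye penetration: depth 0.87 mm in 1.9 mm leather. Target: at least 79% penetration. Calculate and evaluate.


Penetration = 45.8%
Meets target: No

Penetration = 0.87 / 1.9 x 100 = 45.8%
Target: 79%
Meets target: No


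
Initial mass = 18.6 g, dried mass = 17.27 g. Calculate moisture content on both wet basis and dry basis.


Wet basis = 7.2%
Dry basis = 7.7%


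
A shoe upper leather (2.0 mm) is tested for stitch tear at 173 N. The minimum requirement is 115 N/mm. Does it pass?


STS = 173 / 2.0 = 86.5 N/mm
Minimum required: 115 N/mm
Passes: No


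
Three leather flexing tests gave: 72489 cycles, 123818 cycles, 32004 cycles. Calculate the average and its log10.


Average = (72489 + 123818 + 32004) / 3 = 76104 cycles
log10(76104) = 4.88


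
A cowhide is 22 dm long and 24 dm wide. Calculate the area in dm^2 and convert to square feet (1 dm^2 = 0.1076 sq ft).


Area = 22 x 24 = 528 dm^2
Conversion: 528 x 0.1076 = 56.81 sq ft


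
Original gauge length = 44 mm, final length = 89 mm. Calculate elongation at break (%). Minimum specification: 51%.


Extension = 89 - 44 = 45 mm
Elongation = 45 / 44 x 100 = 102.3%
Minimum required: 51%
Meets specification: Yes


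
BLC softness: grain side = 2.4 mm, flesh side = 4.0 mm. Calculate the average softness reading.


Average = (2.4 + 4.0) / 2
Average = 3.20 mm


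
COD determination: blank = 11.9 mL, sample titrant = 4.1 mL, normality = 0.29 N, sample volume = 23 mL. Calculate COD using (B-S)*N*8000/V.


COD = (11.9 - 4.1) x 0.29 x 8000 / 23
COD = 7.8 x 0.29 x 8000 / 23
COD = 786.8 mg/L


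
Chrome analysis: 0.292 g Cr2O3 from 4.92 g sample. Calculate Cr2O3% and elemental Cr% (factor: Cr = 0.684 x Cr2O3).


Cr2O3 = 5.93%
Cr = 4.06%


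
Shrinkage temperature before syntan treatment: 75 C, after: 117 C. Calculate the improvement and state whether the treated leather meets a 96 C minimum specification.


Improvement = 42 C
Meets 96 C spec: Yes

Improvement = 117 - 75 = 42 C
Spec check: 117 C >= 96 C? Yes


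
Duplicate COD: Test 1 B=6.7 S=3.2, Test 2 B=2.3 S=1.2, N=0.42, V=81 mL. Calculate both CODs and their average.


COD1 = (6.7 - 3.2) x 0.42 x 8000 / 81 = 145.2 mg/L
COD2 = (2.3 - 1.2) x 0.42 x 8000 / 81 = 45.6 mg/L
Average = (145.2 + 45.6) / 2 = 95.4 mg/L


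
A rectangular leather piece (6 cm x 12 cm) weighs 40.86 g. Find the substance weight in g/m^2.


Area = 6 x 12 = 72 cm^2
SW = 40.86 / 72 x 10000 = 5675.0 g/m^2


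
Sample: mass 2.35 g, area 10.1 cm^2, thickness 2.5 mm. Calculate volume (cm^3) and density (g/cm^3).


Volume = 2.525 cm^3
Density = 0.931 g/cm^3


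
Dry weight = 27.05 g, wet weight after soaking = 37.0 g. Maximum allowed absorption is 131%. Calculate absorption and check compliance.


Absorption = 36.8%
Compliant: Yes


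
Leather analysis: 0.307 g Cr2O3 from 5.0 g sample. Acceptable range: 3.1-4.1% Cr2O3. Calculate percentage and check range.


Cr2O3% = 0.307 / 5.0 x 100 = 6.14%
Acceptable range: 3.1 to 4.1%
Within range: No


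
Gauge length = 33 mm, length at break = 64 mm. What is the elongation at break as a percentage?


93.9%

Extension = 64 - 33 = 31 mm
Elongation = 31 / 33 x 100 = 93.9%


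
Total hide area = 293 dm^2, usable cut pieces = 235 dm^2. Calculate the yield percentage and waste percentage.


Yield = 80.2%
Waste = 19.8%

Yield = 235 / 293 x 100 = 80.2%
Waste = 293 - 235 = 58 dm^2
Waste% = 100 - 80.2 = 19.8%


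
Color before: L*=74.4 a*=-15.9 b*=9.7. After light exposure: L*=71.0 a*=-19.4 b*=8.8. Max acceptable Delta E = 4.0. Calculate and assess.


dL = -3.4, da = -3.5, db = -0.9
dE = sqrt((-3.4)^2 + (-3.5)^2 + (-0.9)^2) = 4.96
Max = 4.0
Passes: No


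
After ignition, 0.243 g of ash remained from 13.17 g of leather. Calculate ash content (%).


Ash% = 0.243 / 13.17 x 100
Ash% = 1.85%


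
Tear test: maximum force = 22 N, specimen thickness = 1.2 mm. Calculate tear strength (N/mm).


18.3 N/mm

Tear strength = force / thickness
Tear = 22 / 1.2 = 18.3 N/mm


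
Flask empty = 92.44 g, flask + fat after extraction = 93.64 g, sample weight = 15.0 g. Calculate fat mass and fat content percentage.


Fat mass = 1.20 g
Fat content = 8.0%


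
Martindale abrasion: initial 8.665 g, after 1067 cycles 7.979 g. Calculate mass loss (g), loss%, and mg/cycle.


Loss = 8.665 - 7.979 = 0.686 g
Loss% = 0.686 / 8.665 x 100 = 7.92%
Rate = 0.686 / 1067 x 1000 = 0.643 mg/cycle


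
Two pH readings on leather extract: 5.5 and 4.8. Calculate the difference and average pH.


Difference = |5.5 - 4.8| = 0.7
Average = (5.5 + 4.8) / 2 = 5.15


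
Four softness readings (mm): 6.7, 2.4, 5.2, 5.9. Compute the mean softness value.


Sum = 6.7 + 2.4 + 5.2 + 5.9
Mean = 20.2 / 4 = 5.05 mm


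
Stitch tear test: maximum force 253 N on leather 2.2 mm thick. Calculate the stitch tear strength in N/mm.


115.0 N/mm

Stitch tear strength = force / thickness
STS = 253 / 2.2 = 115.0 N/mm


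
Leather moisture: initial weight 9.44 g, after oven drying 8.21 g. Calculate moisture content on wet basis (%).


13.0%

Moisture = 9.44 - 8.21 = 1.23 g
MC = 1.23 / 9.44 x 100 = 13.0%


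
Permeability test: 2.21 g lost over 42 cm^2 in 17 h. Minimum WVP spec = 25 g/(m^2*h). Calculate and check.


WVP = 30.95 g/(m^2*h)
Meets specification: Yes

WVP = 2.21 / (42 x 17) x 10000 = 30.95 g/(m^2*h)
Minimum: 25 g/(m^2*h)
Meets spec: Yes


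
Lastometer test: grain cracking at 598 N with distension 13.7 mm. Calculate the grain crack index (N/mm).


Grain crack index = force / distension
Index = 598 / 13.7 = 43.6 N/mm


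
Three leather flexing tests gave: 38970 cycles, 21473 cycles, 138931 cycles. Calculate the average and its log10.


Average = (38970 + 21473 + 138931) / 3 = 66458 cycles
log10(66458) = 4.82


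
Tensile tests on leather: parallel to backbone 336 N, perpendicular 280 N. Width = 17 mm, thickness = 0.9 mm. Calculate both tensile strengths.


Parallel = 21.96 N/mm^2
Perpendicular = 18.30 N/mm^2


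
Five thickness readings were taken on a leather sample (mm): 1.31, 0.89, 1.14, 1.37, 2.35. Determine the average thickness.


1.41 mm


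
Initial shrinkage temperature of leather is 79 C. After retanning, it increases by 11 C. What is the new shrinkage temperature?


New Ts = 79 + 11 = 90 C


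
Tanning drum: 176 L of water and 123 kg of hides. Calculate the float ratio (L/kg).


Float ratio = water / hide weight
Ratio = 176 / 123 = 1.4


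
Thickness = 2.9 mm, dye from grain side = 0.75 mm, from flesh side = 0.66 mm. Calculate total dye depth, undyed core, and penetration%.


Total dyed = 0.75 + 0.66 = 1.41 mm
Undyed core = 2.9 - 1.41 = 1.49 mm
Penetration = 1.41 / 2.9 x 100 = 48.6%


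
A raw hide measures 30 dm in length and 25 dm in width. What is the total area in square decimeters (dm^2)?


Area = length x width
Area = 30 x 25 = 750 dm^2


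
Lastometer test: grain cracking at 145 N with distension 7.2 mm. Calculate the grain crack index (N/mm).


20.1 N/mm


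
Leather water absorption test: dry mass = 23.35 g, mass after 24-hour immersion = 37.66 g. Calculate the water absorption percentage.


61.3%


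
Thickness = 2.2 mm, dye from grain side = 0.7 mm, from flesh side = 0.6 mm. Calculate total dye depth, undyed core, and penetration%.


Total dyed = 1.30 mm
Undyed core = 0.90 mm
Penetration = 59.1%

Total dyed = 0.7 + 0.6 = 1.30 mm
Undyed core = 2.2 - 1.30 = 0.90 mm
Penetration = 1.30 / 2.2 x 100 = 59.1%


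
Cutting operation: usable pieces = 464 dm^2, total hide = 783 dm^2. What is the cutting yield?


59.3%

Yield = usable / total x 100
Yield = 464 / 783 x 100 = 59.3%


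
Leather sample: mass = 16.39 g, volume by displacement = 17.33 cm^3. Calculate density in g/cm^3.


0.946 g/cm^3

Density = mass / volume
Density = 16.39 / 17.33 = 0.946 g/cm^3


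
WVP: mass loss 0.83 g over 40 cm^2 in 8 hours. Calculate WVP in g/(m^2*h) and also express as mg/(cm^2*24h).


WVP = 0.83 / (40 x 8) x 10000 = 25.94 g/(m^2*h)
Mass loss in mg = 0.83 x 1000 = 830 mg
Per cm^2 per 24h in mg: 830 x 24 / (40 x 8) = 19920 / 320 = 62.25 mg/(cm^2*24h)


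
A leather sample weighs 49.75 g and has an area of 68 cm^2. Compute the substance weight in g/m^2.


Substance weight = mass / area x 10000
SW = 49.75 / 68 x 10000
SW = 7316.2 g/m^2


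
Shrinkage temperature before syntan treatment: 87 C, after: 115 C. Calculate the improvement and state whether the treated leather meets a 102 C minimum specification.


Improvement = 28 C
Meets 102 C spec: Yes

Improvement = 115 - 87 = 28 C
Spec check: 115 C >= 102 C? Yes


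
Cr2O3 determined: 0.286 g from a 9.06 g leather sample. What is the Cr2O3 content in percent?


Cr2O3% = 0.286 / 9.06 x 100
Cr2O3% = 3.16%


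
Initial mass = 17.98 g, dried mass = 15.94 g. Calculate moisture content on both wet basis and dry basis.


Moisture lost = 17.98 - 15.94 = 2.04 g
Wet basis MC = 2.04 / 17.98 x 100 = 11.3%
Dry basis MC = 2.04 / 15.94 x 100 = 12.8%


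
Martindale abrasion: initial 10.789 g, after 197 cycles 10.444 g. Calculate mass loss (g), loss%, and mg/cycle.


Mass loss = 0.345 g
Loss = 3.20%
Rate = 1.751 mg/cycle

Loss = 10.789 - 10.444 = 0.345 g
Loss% = 0.345 / 10.789 x 100 = 3.20%
Rate = 0.345 / 197 x 1000 = 1.751 mg/cycle


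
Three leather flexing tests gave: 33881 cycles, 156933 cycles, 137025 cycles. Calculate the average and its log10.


Average = 109280 cycles
log10 = 5.04


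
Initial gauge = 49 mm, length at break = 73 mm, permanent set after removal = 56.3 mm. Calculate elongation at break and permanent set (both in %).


Elongation at break = (73 - 49) / 49 x 100 = 49.0%
Permanent set = (56.3 - 49) / 49 x 100 = 14.9%


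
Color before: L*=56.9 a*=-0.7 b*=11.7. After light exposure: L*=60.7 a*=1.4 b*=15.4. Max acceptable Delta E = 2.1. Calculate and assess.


dL = 3.8, da = 2.1, db = 3.7
dE = sqrt((3.8)^2 + (2.1)^2 + (3.7)^2) = 5.70
Max = 2.1
Passes: No


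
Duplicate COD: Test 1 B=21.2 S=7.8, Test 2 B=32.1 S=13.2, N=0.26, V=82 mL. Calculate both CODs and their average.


COD1 = (21.2 - 7.8) x 0.26 x 8000 / 82 = 339.9 mg/L
COD2 = (32.1 - 13.2) x 0.26 x 8000 / 82 = 479.4 mg/L
Average = (339.9 + 479.4) / 2 = 409.7 mg/L


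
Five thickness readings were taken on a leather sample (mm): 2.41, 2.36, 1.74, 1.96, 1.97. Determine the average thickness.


2.09 mm

Sum = 2.41 + 2.36 + 1.74 + 1.96 + 1.97 = 10.44
Average = 10.44 / 5 = 2.09 mm


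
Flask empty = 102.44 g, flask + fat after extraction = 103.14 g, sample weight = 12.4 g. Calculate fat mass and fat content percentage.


Fat mass = 0.70 g
Fat content = 5.6%

Fat mass = 103.14 - 102.44 = 0.70 g
Fat% = 0.70 / 12.4 x 100 = 5.6%


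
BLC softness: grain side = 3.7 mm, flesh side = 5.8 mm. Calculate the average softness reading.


4.75 mm

Average = (3.7 + 5.8) / 2
Average = 4.75 mm


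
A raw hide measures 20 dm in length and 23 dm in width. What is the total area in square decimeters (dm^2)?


Area = length x width
Area = 20 x 23 = 460 dm^2


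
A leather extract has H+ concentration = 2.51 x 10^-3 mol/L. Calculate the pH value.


pH = 2.60

pH = -log10[H+]
pH = -log10(2.51 x 10^-3) = 2.60


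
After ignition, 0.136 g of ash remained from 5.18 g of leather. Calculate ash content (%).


2.63%


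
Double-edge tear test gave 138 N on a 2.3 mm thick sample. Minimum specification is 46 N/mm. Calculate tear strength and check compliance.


Tear strength = 138 / 2.3 = 60.0 N/mm
Required minimum = 46 N/mm
Compliant: Yes


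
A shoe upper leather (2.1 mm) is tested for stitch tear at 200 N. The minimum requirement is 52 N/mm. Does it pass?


STS = 200 / 2.1 = 95.2 N/mm
Minimum required: 52 N/mm
Passes: Yes


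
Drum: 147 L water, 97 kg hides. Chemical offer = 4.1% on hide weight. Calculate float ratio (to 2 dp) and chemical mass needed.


Float ratio = 1.52
Chemical needed = 3.977 kg

Float ratio = 147 / 97 = 1.52
Chemical = 97 x 4.1 / 100 = 3.977 kg


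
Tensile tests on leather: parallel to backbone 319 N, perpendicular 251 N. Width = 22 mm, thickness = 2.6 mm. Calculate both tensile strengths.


Parallel = 5.58 N/mm^2
Perpendicular = 4.39 N/mm^2

Area = 22 x 2.6 = 57.2 mm^2
TS (parallel) = 319 / 57.2 = 5.58 N/mm^2
TS (perpendicular) = 251 / 57.2 = 4.39 N/mm^2


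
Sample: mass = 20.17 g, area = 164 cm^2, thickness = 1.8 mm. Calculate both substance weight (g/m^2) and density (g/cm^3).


SW = 20.17 / 164 x 10000 = 1229.9 g/m^2
Volume = 164 x 1.8 / 10 = 29.52 cm^3
Density = 20.17 / 29.52 = 0.683 g/cm^3


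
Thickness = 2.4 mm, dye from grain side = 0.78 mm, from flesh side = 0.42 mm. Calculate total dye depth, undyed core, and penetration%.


Total dyed = 0.78 + 0.42 = 1.20 mm
Undyed core = 2.4 - 1.20 = 1.20 mm
Penetration = 1.20 / 2.4 x 100 = 50.0%


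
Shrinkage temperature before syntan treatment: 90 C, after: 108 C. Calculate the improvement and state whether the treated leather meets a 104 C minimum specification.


Improvement = 108 - 90 = 18 C
Spec check: 108 C >= 104 C? Yes


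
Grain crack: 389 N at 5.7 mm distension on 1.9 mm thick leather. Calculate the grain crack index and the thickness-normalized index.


Crack index = 389 / 5.7 = 68.2 N/mm
Normalized = 68.2 / 1.9 = 35.9 N/mm per mm


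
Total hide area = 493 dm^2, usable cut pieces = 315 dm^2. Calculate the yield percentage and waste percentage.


Yield = 315 / 493 x 100 = 63.9%
Waste = 493 - 315 = 178 dm^2
Waste% = 100 - 63.9 = 36.1%


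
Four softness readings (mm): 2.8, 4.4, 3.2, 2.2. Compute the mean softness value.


Sum = 2.8 + 4.4 + 3.2 + 2.2
Mean = 12.6 / 4 = 3.15 mm


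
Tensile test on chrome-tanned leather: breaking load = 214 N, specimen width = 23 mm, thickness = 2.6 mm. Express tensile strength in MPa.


3.58 MPa

Cross-section = 23 x 2.6 = 59.8 mm^2
TS = 214 / 59.8 = 3.58 MPa
(1 N/mm^2 = 1 MPa)


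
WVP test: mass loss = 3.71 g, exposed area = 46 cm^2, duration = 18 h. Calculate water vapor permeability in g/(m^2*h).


44.81 g/(m^2*h)

WVP = mass_loss / (area x time) x 10000
WVP = 3.71 / (46 x 18) x 10000
WVP = 3.71 / 828 x 10000 = 44.81 g/(m^2*h)


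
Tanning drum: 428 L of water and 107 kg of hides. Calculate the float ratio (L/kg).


Float ratio = water / hide weight
Ratio = 428 / 107 = 4.0


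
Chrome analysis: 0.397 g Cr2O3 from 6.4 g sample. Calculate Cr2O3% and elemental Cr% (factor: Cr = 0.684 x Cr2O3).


Cr2O3 = 6.20%
Cr = 4.24%


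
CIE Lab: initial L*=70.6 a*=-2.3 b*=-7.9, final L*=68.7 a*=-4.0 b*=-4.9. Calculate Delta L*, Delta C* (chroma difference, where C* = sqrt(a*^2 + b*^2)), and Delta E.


Delta L* = 68.7 - 70.6 = -1.9
C1* = sqrt((-2.3)^2 + (-7.9)^2) = 8.228
C2* = sqrt((-4.0)^2 + (-4.9)^2) = 6.325
Delta C* = 6.325 - 8.228 = -1.90
Delta E = sqrt((-1.9)^2 + (-1.7)^2 + (3.0)^2) = 3.94


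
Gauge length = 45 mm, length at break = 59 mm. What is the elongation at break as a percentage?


31.1%


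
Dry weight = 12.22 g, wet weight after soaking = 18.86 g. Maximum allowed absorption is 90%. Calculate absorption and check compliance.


Absorption = 54.3%
Compliant: Yes


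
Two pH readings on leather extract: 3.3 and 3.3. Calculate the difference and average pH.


Difference = |3.3 - 3.3| = 0.0
Average = (3.3 + 3.3) / 2 = 3.30


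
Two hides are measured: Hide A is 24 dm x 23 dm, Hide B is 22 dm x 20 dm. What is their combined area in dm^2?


992 dm^2

Hide A area = 24 x 23 = 552 dm^2
Hide B area = 22 x 20 = 440 dm^2
Total = 552 + 440 = 992 dm^2


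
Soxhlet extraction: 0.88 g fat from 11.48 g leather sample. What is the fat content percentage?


7.7%

Fat content = 0.88 / 11.48 x 100
Fat = 7.7%


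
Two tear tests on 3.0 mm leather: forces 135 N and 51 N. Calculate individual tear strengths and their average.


Tear 1 = 45.0 N/mm
Tear 2 = 17.0 N/mm
Average = 31.0 N/mm

Tear 1 = 135 / 3.0 = 45.0 N/mm
Tear 2 = 51 / 3.0 = 17.0 N/mm
Average = (45.0 + 17.0) / 2 = 31.0 N/mm


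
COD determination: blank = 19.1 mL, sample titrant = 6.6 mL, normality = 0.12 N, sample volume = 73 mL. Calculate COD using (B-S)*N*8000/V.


COD = (19.1 - 6.6) x 0.12 x 8000 / 73
COD = 12.5 x 0.12 x 8000 / 73
COD = 164.4 mg/L


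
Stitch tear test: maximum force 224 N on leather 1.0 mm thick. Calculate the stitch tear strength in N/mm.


224.0 N/mm


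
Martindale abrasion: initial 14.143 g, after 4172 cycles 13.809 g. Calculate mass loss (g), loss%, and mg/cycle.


Mass loss = 0.334 g
Loss = 2.36%
Rate = 0.080 mg/cycle

Loss = 14.143 - 13.809 = 0.334 g
Loss% = 0.334 / 14.143 x 100 = 2.36%
Rate = 0.334 / 4172 x 1000 = 0.080 mg/cycle


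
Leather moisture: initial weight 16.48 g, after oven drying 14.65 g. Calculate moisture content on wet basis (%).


Moisture = 16.48 - 14.65 = 1.83 g
MC = 1.83 / 16.48 x 100 = 11.1%


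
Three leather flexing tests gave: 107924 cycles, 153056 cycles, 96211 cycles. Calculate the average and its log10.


Average = (107924 + 153056 + 96211) / 3 = 119064 cycles
log10(119064) = 5.08


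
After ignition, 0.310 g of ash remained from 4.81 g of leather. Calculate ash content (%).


Ash% = 0.310 / 4.81 x 100
Ash% = 6.44%


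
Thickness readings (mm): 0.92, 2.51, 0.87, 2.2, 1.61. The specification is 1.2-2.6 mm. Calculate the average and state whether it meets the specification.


Sum = 8.11
Average = 8.11 / 5 = 1.62 mm
Specification range: 1.2 to 2.6 mm
Within spec: Yes


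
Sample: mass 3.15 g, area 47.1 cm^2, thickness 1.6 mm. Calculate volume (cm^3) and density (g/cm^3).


Thickness in cm = 1.6 / 10 = 0.16 cm
Volume = 47.1 x 0.16 = 7.536 cm^3
Density = 3.15 / 7.536 = 0.418 g/cm^3


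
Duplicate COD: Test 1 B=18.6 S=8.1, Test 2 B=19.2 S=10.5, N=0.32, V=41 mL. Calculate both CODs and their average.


COD1 = (18.6 - 8.1) x 0.32 x 8000 / 41 = 655.6 mg/L
COD2 = (19.2 - 10.5) x 0.32 x 8000 / 41 = 543.2 mg/L
Average = (655.6 + 543.2) / 2 = 599.4 mg/L


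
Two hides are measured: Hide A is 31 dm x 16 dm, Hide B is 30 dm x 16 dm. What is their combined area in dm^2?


976 dm^2


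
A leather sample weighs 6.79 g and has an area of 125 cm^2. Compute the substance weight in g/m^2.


Substance weight = mass / area x 10000
SW = 6.79 / 125 x 10000
SW = 543.2 g/m^2


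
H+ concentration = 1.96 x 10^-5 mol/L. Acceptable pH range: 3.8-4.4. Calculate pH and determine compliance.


pH = 4.71
Compliant: No

pH = -log10(1.96 x 10^-5) = 4.71
Range: 3.8 to 4.4
Compliant: No


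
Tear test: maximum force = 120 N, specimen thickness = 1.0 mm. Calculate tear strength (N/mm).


Tear strength = force / thickness
Tear = 120 / 1.0 = 120.0 N/mm


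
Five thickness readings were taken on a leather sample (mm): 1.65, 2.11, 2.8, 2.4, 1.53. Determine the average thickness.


Sum = 1.65 + 2.11 + 2.8 + 2.4 + 1.53 = 10.49
Average = 10.49 / 5 = 2.10 mm


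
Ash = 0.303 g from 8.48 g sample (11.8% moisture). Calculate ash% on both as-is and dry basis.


As-is ash% = 0.303 / 8.48 x 100 = 3.57%
Dry mass = 8.48 x (100 - 11.8) / 100 = 7.47936 g
Dry-basis ash% = 0.303 / 7.47936 x 100 = 4.05%


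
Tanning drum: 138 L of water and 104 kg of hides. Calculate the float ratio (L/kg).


1.3


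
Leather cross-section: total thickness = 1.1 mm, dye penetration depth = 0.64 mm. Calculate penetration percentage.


Penetration% = 0.64 / 1.1 x 100
Penetration = 58.2%


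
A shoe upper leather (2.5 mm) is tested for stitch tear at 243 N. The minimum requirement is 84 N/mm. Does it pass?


STS = 243 / 2.5 = 97.2 N/mm
Minimum required: 84 N/mm
Passes: Yes


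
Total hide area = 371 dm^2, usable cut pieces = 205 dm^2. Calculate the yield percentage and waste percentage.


Yield = 55.3%
Waste = 44.7%


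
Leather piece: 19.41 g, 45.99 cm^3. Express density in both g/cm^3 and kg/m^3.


Density = 19.41 / 45.99 = 0.422 g/cm^3
Convert: 0.422 x 1000 = 422 kg/m^3


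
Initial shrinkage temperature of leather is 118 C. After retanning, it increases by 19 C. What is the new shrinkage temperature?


New Ts = 118 + 19 = 137 C


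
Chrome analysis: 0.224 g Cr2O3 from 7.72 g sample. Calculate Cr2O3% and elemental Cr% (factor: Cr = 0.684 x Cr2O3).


Cr2O3 = 2.90%
Cr = 1.98%


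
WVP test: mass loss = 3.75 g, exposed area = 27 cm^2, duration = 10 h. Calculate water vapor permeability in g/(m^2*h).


WVP = mass_loss / (area x time) x 10000
WVP = 3.75 / (27 x 10) x 10000
WVP = 3.75 / 270 x 10000 = 138.89 g/(m^2*h)


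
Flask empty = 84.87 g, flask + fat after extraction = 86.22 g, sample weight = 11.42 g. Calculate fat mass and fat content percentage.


Fat mass = 1.35 g
Fat content = 11.8%


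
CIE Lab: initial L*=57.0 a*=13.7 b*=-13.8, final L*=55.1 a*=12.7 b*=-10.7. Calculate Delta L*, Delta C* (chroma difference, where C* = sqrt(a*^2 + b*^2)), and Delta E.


Delta L* = 55.1 - 57.0 = -1.9
C1* = sqrt((13.7)^2 + (-13.8)^2) = 19.446
C2* = sqrt((12.7)^2 + (-10.7)^2) = 16.607
Delta C* = 16.607 - 19.446 = -2.84
Delta E = sqrt((-1.9)^2 + (-1.0)^2 + (3.1)^2) = 3.77


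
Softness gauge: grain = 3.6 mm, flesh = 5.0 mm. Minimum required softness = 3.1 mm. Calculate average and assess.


Average softness = 4.30 mm
Meets requirement: Yes

Average = (3.6 + 5.0) / 2 = 4.30 mm
Minimum = 3.1 mm
Meets requirement: Yes


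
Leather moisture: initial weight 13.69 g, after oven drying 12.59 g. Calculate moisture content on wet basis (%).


8.0%

Moisture = 13.69 - 12.59 = 1.10 g
MC = 1.10 / 13.69 x 100 = 8.0%


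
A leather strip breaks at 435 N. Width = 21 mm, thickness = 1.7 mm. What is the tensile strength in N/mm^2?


12.18 N/mm^2


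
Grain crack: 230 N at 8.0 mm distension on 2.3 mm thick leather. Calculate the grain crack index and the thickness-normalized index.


Crack index = 230 / 8.0 = 28.8 N/mm
Normalized = 28.8 / 2.3 = 12.5 N/mm per mm


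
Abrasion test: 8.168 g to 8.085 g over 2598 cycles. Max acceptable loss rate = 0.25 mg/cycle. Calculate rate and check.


Rate = 0.032 mg/cycle
Passes: Yes


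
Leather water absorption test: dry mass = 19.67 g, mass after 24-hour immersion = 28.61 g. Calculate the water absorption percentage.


45.4%


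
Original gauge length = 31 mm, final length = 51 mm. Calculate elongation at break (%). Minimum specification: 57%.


Extension = 51 - 31 = 20 mm
Elongation = 20 / 31 x 100 = 64.5%
Minimum required: 57%
Meets specification: Yes


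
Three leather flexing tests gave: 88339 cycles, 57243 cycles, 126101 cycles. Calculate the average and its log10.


Average = (88339 + 57243 + 126101) / 3 = 90561 cycles
log10(90561) = 4.96


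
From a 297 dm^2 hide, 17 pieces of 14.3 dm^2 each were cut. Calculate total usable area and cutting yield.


Usable area = 243.1 dm^2
Yield = 81.9%

Total usable = 17 x 14.3 = 243.1 dm^2
Yield = 243.1 / 297 x 100 = 81.9%
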